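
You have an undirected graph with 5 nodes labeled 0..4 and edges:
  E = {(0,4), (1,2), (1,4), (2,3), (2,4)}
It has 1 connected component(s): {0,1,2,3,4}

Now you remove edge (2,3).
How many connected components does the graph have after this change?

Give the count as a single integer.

Initial component count: 1
Remove (2,3): it was a bridge. Count increases: 1 -> 2.
  After removal, components: {0,1,2,4} {3}
New component count: 2

Answer: 2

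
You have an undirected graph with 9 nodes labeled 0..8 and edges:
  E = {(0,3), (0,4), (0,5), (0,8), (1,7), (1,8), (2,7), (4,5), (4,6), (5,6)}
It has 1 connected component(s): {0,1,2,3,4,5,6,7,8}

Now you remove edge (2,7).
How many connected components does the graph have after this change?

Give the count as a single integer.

Initial component count: 1
Remove (2,7): it was a bridge. Count increases: 1 -> 2.
  After removal, components: {0,1,3,4,5,6,7,8} {2}
New component count: 2

Answer: 2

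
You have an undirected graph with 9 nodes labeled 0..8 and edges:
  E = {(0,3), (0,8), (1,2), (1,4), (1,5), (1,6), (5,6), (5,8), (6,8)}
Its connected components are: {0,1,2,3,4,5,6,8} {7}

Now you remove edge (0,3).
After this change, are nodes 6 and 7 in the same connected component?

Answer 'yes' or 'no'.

Initial components: {0,1,2,3,4,5,6,8} {7}
Removing edge (0,3): it was a bridge — component count 2 -> 3.
New components: {0,1,2,4,5,6,8} {3} {7}
Are 6 and 7 in the same component? no

Answer: no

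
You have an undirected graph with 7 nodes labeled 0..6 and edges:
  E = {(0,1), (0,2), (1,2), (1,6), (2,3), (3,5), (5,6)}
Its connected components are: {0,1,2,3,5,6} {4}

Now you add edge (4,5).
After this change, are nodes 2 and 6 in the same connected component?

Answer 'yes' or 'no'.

Initial components: {0,1,2,3,5,6} {4}
Adding edge (4,5): merges {4} and {0,1,2,3,5,6}.
New components: {0,1,2,3,4,5,6}
Are 2 and 6 in the same component? yes

Answer: yes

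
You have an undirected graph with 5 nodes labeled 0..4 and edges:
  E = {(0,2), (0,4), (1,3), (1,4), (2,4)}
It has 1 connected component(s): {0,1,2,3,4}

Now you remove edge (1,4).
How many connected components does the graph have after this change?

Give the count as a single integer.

Answer: 2

Derivation:
Initial component count: 1
Remove (1,4): it was a bridge. Count increases: 1 -> 2.
  After removal, components: {0,2,4} {1,3}
New component count: 2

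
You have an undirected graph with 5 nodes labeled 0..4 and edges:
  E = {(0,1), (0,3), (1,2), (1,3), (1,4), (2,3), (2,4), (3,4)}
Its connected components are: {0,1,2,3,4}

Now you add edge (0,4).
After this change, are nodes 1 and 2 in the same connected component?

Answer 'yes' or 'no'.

Initial components: {0,1,2,3,4}
Adding edge (0,4): both already in same component {0,1,2,3,4}. No change.
New components: {0,1,2,3,4}
Are 1 and 2 in the same component? yes

Answer: yes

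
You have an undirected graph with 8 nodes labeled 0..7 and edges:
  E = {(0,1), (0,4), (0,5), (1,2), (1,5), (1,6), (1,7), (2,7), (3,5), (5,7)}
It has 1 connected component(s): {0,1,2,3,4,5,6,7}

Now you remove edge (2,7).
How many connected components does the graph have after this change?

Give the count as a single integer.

Answer: 1

Derivation:
Initial component count: 1
Remove (2,7): not a bridge. Count unchanged: 1.
  After removal, components: {0,1,2,3,4,5,6,7}
New component count: 1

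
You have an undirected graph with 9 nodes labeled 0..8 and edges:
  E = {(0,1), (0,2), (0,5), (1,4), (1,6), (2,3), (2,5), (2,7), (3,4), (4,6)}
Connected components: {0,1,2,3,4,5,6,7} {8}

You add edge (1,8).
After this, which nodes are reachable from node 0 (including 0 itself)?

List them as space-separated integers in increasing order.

Answer: 0 1 2 3 4 5 6 7 8

Derivation:
Before: nodes reachable from 0: {0,1,2,3,4,5,6,7}
Adding (1,8): merges 0's component with another. Reachability grows.
After: nodes reachable from 0: {0,1,2,3,4,5,6,7,8}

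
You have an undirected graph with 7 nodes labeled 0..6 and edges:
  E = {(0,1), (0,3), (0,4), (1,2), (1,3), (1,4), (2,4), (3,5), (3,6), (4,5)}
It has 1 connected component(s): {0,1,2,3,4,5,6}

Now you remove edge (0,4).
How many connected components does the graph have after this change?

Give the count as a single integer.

Initial component count: 1
Remove (0,4): not a bridge. Count unchanged: 1.
  After removal, components: {0,1,2,3,4,5,6}
New component count: 1

Answer: 1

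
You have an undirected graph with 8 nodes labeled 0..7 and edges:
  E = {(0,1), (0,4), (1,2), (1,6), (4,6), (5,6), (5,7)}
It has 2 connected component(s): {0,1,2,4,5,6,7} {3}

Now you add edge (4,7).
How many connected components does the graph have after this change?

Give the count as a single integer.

Answer: 2

Derivation:
Initial component count: 2
Add (4,7): endpoints already in same component. Count unchanged: 2.
New component count: 2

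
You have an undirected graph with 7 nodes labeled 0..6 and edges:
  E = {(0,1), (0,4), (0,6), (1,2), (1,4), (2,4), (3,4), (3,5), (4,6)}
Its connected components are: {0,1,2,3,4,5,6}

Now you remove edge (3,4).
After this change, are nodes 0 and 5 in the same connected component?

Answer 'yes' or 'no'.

Initial components: {0,1,2,3,4,5,6}
Removing edge (3,4): it was a bridge — component count 1 -> 2.
New components: {0,1,2,4,6} {3,5}
Are 0 and 5 in the same component? no

Answer: no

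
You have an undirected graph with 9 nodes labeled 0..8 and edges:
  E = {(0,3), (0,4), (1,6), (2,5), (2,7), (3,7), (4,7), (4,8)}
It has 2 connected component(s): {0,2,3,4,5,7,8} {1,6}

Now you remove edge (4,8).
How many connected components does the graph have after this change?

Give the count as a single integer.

Initial component count: 2
Remove (4,8): it was a bridge. Count increases: 2 -> 3.
  After removal, components: {0,2,3,4,5,7} {1,6} {8}
New component count: 3

Answer: 3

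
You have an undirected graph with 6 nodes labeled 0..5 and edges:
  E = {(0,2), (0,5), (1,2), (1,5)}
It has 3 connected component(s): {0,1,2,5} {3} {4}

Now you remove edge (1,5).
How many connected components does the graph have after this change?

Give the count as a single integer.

Initial component count: 3
Remove (1,5): not a bridge. Count unchanged: 3.
  After removal, components: {0,1,2,5} {3} {4}
New component count: 3

Answer: 3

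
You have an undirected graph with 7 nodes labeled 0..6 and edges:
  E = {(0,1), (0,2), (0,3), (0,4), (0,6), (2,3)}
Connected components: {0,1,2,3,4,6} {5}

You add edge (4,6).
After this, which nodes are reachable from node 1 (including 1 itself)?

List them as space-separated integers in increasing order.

Before: nodes reachable from 1: {0,1,2,3,4,6}
Adding (4,6): both endpoints already in same component. Reachability from 1 unchanged.
After: nodes reachable from 1: {0,1,2,3,4,6}

Answer: 0 1 2 3 4 6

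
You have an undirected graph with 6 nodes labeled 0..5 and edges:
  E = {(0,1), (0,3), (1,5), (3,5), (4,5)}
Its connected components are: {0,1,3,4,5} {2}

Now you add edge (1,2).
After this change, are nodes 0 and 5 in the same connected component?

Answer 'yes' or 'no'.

Answer: yes

Derivation:
Initial components: {0,1,3,4,5} {2}
Adding edge (1,2): merges {0,1,3,4,5} and {2}.
New components: {0,1,2,3,4,5}
Are 0 and 5 in the same component? yes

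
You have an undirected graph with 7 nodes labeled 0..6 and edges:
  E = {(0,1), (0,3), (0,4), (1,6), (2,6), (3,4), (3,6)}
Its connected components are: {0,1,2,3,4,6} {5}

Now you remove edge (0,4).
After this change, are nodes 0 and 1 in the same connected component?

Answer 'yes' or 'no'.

Answer: yes

Derivation:
Initial components: {0,1,2,3,4,6} {5}
Removing edge (0,4): not a bridge — component count unchanged at 2.
New components: {0,1,2,3,4,6} {5}
Are 0 and 1 in the same component? yes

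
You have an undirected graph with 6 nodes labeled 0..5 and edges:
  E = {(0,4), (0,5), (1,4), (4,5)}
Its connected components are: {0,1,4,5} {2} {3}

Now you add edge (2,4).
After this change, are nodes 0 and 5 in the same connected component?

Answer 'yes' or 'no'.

Answer: yes

Derivation:
Initial components: {0,1,4,5} {2} {3}
Adding edge (2,4): merges {2} and {0,1,4,5}.
New components: {0,1,2,4,5} {3}
Are 0 and 5 in the same component? yes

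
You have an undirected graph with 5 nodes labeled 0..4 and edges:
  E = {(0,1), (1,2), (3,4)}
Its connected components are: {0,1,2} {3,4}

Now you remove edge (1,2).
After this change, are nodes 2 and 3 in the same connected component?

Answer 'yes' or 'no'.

Answer: no

Derivation:
Initial components: {0,1,2} {3,4}
Removing edge (1,2): it was a bridge — component count 2 -> 3.
New components: {0,1} {2} {3,4}
Are 2 and 3 in the same component? no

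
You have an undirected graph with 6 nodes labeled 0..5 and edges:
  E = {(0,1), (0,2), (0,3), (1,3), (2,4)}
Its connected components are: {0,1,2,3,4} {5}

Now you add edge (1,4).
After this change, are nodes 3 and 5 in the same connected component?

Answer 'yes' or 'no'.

Initial components: {0,1,2,3,4} {5}
Adding edge (1,4): both already in same component {0,1,2,3,4}. No change.
New components: {0,1,2,3,4} {5}
Are 3 and 5 in the same component? no

Answer: no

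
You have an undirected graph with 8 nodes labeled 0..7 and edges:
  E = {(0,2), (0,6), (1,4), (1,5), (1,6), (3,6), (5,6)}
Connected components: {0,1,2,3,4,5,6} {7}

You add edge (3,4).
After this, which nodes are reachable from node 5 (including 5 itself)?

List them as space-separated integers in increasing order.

Answer: 0 1 2 3 4 5 6

Derivation:
Before: nodes reachable from 5: {0,1,2,3,4,5,6}
Adding (3,4): both endpoints already in same component. Reachability from 5 unchanged.
After: nodes reachable from 5: {0,1,2,3,4,5,6}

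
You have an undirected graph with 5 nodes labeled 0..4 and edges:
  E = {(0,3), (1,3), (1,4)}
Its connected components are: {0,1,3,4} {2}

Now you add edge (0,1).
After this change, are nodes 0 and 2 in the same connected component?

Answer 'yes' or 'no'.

Initial components: {0,1,3,4} {2}
Adding edge (0,1): both already in same component {0,1,3,4}. No change.
New components: {0,1,3,4} {2}
Are 0 and 2 in the same component? no

Answer: no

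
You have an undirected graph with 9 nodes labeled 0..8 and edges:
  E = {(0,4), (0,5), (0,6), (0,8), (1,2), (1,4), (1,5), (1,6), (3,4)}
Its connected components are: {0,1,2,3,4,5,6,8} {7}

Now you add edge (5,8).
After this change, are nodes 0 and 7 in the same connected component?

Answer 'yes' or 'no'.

Answer: no

Derivation:
Initial components: {0,1,2,3,4,5,6,8} {7}
Adding edge (5,8): both already in same component {0,1,2,3,4,5,6,8}. No change.
New components: {0,1,2,3,4,5,6,8} {7}
Are 0 and 7 in the same component? no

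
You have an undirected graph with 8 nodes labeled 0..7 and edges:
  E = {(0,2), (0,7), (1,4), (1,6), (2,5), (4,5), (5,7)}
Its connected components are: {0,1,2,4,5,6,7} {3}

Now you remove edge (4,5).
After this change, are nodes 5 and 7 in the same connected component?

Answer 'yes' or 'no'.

Answer: yes

Derivation:
Initial components: {0,1,2,4,5,6,7} {3}
Removing edge (4,5): it was a bridge — component count 2 -> 3.
New components: {0,2,5,7} {1,4,6} {3}
Are 5 and 7 in the same component? yes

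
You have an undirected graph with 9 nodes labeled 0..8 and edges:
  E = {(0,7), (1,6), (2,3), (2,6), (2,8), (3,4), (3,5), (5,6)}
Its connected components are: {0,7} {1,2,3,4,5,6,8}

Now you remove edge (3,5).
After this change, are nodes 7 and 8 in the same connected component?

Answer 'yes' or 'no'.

Answer: no

Derivation:
Initial components: {0,7} {1,2,3,4,5,6,8}
Removing edge (3,5): not a bridge — component count unchanged at 2.
New components: {0,7} {1,2,3,4,5,6,8}
Are 7 and 8 in the same component? no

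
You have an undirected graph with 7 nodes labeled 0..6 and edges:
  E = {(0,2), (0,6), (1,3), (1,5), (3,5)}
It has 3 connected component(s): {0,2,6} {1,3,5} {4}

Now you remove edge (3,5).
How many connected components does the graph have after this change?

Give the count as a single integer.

Answer: 3

Derivation:
Initial component count: 3
Remove (3,5): not a bridge. Count unchanged: 3.
  After removal, components: {0,2,6} {1,3,5} {4}
New component count: 3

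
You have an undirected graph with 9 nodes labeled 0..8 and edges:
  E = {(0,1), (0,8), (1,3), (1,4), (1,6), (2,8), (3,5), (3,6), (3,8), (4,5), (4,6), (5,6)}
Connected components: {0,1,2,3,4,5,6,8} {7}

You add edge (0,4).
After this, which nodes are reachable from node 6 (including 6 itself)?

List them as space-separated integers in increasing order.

Answer: 0 1 2 3 4 5 6 8

Derivation:
Before: nodes reachable from 6: {0,1,2,3,4,5,6,8}
Adding (0,4): both endpoints already in same component. Reachability from 6 unchanged.
After: nodes reachable from 6: {0,1,2,3,4,5,6,8}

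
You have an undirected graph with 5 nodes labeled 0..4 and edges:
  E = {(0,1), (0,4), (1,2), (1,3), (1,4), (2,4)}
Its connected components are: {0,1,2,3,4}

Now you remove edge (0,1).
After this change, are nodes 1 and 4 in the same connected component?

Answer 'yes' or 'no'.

Initial components: {0,1,2,3,4}
Removing edge (0,1): not a bridge — component count unchanged at 1.
New components: {0,1,2,3,4}
Are 1 and 4 in the same component? yes

Answer: yes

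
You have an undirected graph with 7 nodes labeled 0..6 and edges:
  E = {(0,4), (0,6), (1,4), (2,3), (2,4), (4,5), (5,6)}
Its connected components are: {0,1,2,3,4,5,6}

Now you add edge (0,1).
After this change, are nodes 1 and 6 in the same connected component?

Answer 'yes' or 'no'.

Answer: yes

Derivation:
Initial components: {0,1,2,3,4,5,6}
Adding edge (0,1): both already in same component {0,1,2,3,4,5,6}. No change.
New components: {0,1,2,3,4,5,6}
Are 1 and 6 in the same component? yes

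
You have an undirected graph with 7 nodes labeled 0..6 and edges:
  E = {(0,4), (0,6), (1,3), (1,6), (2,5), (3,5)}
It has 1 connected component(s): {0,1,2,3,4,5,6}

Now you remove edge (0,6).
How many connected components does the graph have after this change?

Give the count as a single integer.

Answer: 2

Derivation:
Initial component count: 1
Remove (0,6): it was a bridge. Count increases: 1 -> 2.
  After removal, components: {0,4} {1,2,3,5,6}
New component count: 2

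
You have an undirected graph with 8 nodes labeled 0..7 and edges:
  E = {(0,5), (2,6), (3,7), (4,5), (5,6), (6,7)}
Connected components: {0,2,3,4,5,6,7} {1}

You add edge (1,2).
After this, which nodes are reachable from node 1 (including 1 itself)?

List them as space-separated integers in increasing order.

Answer: 0 1 2 3 4 5 6 7

Derivation:
Before: nodes reachable from 1: {1}
Adding (1,2): merges 1's component with another. Reachability grows.
After: nodes reachable from 1: {0,1,2,3,4,5,6,7}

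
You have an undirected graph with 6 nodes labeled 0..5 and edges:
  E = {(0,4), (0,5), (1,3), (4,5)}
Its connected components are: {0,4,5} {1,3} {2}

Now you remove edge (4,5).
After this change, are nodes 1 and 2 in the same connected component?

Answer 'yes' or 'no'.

Initial components: {0,4,5} {1,3} {2}
Removing edge (4,5): not a bridge — component count unchanged at 3.
New components: {0,4,5} {1,3} {2}
Are 1 and 2 in the same component? no

Answer: no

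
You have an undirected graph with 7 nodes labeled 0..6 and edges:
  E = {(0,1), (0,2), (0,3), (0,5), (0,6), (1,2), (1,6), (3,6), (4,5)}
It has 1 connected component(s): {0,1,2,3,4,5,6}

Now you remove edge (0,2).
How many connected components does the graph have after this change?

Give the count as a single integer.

Answer: 1

Derivation:
Initial component count: 1
Remove (0,2): not a bridge. Count unchanged: 1.
  After removal, components: {0,1,2,3,4,5,6}
New component count: 1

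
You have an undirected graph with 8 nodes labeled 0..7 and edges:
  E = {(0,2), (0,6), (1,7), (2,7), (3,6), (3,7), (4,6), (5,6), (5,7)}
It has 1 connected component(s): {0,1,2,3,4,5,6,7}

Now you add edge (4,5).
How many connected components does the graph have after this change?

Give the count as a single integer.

Initial component count: 1
Add (4,5): endpoints already in same component. Count unchanged: 1.
New component count: 1

Answer: 1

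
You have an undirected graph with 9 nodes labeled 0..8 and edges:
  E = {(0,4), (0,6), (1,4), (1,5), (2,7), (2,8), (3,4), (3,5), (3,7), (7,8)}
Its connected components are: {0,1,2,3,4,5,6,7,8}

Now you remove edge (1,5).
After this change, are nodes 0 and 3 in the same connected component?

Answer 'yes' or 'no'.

Answer: yes

Derivation:
Initial components: {0,1,2,3,4,5,6,7,8}
Removing edge (1,5): not a bridge — component count unchanged at 1.
New components: {0,1,2,3,4,5,6,7,8}
Are 0 and 3 in the same component? yes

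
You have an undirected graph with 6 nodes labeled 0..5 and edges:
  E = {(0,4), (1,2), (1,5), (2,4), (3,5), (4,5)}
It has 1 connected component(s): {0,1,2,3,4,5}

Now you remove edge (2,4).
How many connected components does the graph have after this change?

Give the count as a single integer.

Initial component count: 1
Remove (2,4): not a bridge. Count unchanged: 1.
  After removal, components: {0,1,2,3,4,5}
New component count: 1

Answer: 1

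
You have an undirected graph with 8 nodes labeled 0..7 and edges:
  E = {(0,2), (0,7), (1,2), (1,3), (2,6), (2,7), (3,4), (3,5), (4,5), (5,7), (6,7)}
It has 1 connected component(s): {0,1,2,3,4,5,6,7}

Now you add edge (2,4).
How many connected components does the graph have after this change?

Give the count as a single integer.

Initial component count: 1
Add (2,4): endpoints already in same component. Count unchanged: 1.
New component count: 1

Answer: 1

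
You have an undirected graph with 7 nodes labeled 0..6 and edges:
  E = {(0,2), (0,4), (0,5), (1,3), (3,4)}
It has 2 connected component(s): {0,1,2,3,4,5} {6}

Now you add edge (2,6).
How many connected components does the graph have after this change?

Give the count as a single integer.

Initial component count: 2
Add (2,6): merges two components. Count decreases: 2 -> 1.
New component count: 1

Answer: 1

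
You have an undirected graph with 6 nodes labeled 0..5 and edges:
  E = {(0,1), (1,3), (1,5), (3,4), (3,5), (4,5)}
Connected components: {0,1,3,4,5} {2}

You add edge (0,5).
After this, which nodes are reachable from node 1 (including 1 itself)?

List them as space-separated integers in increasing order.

Answer: 0 1 3 4 5

Derivation:
Before: nodes reachable from 1: {0,1,3,4,5}
Adding (0,5): both endpoints already in same component. Reachability from 1 unchanged.
After: nodes reachable from 1: {0,1,3,4,5}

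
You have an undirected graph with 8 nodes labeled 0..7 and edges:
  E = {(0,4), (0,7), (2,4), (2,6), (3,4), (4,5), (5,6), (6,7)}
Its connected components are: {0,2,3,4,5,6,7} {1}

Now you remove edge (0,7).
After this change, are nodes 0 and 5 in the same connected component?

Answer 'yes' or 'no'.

Initial components: {0,2,3,4,5,6,7} {1}
Removing edge (0,7): not a bridge — component count unchanged at 2.
New components: {0,2,3,4,5,6,7} {1}
Are 0 and 5 in the same component? yes

Answer: yes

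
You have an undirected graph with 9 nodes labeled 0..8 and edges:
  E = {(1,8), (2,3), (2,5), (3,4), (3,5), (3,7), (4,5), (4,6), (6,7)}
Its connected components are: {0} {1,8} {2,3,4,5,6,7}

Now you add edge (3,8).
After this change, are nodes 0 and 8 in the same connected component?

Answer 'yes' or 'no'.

Initial components: {0} {1,8} {2,3,4,5,6,7}
Adding edge (3,8): merges {2,3,4,5,6,7} and {1,8}.
New components: {0} {1,2,3,4,5,6,7,8}
Are 0 and 8 in the same component? no

Answer: no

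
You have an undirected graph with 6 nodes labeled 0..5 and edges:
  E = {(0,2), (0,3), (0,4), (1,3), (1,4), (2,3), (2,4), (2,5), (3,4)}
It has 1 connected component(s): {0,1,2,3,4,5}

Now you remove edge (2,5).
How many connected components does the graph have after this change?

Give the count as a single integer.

Answer: 2

Derivation:
Initial component count: 1
Remove (2,5): it was a bridge. Count increases: 1 -> 2.
  After removal, components: {0,1,2,3,4} {5}
New component count: 2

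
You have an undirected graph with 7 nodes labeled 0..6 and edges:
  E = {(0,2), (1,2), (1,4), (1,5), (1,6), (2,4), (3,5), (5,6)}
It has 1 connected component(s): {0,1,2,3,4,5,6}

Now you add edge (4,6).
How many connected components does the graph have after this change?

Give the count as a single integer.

Initial component count: 1
Add (4,6): endpoints already in same component. Count unchanged: 1.
New component count: 1

Answer: 1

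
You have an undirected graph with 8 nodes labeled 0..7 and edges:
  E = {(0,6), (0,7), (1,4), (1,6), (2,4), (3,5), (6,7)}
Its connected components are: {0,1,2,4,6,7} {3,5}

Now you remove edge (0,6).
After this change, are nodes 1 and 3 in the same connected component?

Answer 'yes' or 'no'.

Answer: no

Derivation:
Initial components: {0,1,2,4,6,7} {3,5}
Removing edge (0,6): not a bridge — component count unchanged at 2.
New components: {0,1,2,4,6,7} {3,5}
Are 1 and 3 in the same component? no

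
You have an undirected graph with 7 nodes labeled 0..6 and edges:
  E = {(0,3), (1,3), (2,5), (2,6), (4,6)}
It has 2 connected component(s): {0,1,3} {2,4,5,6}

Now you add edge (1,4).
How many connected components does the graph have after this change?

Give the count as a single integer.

Initial component count: 2
Add (1,4): merges two components. Count decreases: 2 -> 1.
New component count: 1

Answer: 1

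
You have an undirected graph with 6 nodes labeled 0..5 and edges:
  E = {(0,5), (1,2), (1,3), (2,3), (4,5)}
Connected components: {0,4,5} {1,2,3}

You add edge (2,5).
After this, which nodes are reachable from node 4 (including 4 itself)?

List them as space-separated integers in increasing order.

Before: nodes reachable from 4: {0,4,5}
Adding (2,5): merges 4's component with another. Reachability grows.
After: nodes reachable from 4: {0,1,2,3,4,5}

Answer: 0 1 2 3 4 5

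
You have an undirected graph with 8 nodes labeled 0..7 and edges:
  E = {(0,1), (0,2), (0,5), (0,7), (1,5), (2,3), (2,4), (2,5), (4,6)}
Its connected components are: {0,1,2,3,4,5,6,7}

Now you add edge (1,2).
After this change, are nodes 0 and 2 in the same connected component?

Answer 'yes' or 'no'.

Answer: yes

Derivation:
Initial components: {0,1,2,3,4,5,6,7}
Adding edge (1,2): both already in same component {0,1,2,3,4,5,6,7}. No change.
New components: {0,1,2,3,4,5,6,7}
Are 0 and 2 in the same component? yes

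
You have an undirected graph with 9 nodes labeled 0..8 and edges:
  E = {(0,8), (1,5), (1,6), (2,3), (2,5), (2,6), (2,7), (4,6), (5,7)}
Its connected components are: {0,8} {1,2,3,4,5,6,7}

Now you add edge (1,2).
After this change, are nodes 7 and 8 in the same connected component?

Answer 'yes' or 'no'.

Initial components: {0,8} {1,2,3,4,5,6,7}
Adding edge (1,2): both already in same component {1,2,3,4,5,6,7}. No change.
New components: {0,8} {1,2,3,4,5,6,7}
Are 7 and 8 in the same component? no

Answer: no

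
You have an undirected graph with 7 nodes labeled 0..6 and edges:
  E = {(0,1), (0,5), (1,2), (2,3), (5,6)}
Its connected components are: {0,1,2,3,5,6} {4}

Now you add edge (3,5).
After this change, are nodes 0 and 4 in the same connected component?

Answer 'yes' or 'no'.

Initial components: {0,1,2,3,5,6} {4}
Adding edge (3,5): both already in same component {0,1,2,3,5,6}. No change.
New components: {0,1,2,3,5,6} {4}
Are 0 and 4 in the same component? no

Answer: no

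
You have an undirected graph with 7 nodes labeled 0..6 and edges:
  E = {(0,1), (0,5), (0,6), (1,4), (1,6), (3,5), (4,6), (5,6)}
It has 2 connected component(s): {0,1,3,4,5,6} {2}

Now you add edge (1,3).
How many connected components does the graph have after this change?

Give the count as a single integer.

Answer: 2

Derivation:
Initial component count: 2
Add (1,3): endpoints already in same component. Count unchanged: 2.
New component count: 2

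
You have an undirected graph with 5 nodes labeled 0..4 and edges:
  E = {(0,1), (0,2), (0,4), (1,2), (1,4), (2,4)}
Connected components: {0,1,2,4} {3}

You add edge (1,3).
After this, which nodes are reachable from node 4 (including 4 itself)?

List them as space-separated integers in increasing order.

Before: nodes reachable from 4: {0,1,2,4}
Adding (1,3): merges 4's component with another. Reachability grows.
After: nodes reachable from 4: {0,1,2,3,4}

Answer: 0 1 2 3 4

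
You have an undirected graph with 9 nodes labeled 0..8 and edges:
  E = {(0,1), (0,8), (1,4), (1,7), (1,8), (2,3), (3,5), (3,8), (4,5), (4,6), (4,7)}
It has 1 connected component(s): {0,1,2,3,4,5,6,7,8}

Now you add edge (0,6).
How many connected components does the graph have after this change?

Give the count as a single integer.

Answer: 1

Derivation:
Initial component count: 1
Add (0,6): endpoints already in same component. Count unchanged: 1.
New component count: 1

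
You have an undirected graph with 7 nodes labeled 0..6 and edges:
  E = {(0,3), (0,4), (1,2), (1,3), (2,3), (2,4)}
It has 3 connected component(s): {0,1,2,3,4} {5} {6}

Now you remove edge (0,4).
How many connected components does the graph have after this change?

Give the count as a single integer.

Answer: 3

Derivation:
Initial component count: 3
Remove (0,4): not a bridge. Count unchanged: 3.
  After removal, components: {0,1,2,3,4} {5} {6}
New component count: 3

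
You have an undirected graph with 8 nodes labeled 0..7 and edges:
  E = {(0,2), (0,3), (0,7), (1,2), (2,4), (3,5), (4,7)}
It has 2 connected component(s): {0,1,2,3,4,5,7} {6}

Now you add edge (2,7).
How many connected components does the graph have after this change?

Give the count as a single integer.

Answer: 2

Derivation:
Initial component count: 2
Add (2,7): endpoints already in same component. Count unchanged: 2.
New component count: 2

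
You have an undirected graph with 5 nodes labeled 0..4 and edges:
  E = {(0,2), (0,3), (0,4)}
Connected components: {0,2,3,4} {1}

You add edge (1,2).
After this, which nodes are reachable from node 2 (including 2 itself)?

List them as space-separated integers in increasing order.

Answer: 0 1 2 3 4

Derivation:
Before: nodes reachable from 2: {0,2,3,4}
Adding (1,2): merges 2's component with another. Reachability grows.
After: nodes reachable from 2: {0,1,2,3,4}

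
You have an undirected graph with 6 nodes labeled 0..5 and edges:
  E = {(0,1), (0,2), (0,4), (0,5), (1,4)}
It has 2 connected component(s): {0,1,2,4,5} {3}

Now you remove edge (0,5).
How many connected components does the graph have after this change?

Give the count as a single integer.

Answer: 3

Derivation:
Initial component count: 2
Remove (0,5): it was a bridge. Count increases: 2 -> 3.
  After removal, components: {0,1,2,4} {3} {5}
New component count: 3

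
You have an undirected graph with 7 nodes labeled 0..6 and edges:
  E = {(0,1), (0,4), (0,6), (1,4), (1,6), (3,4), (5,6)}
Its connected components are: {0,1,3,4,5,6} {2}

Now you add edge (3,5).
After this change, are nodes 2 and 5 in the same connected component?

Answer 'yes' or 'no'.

Answer: no

Derivation:
Initial components: {0,1,3,4,5,6} {2}
Adding edge (3,5): both already in same component {0,1,3,4,5,6}. No change.
New components: {0,1,3,4,5,6} {2}
Are 2 and 5 in the same component? no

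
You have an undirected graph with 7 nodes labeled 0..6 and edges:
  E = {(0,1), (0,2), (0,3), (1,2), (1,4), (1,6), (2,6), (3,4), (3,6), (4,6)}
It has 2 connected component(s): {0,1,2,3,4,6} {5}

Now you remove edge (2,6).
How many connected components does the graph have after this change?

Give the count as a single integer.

Initial component count: 2
Remove (2,6): not a bridge. Count unchanged: 2.
  After removal, components: {0,1,2,3,4,6} {5}
New component count: 2

Answer: 2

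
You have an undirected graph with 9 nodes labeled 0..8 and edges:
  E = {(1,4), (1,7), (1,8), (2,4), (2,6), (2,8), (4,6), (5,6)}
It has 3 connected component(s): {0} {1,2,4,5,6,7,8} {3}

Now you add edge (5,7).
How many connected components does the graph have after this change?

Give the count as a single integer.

Answer: 3

Derivation:
Initial component count: 3
Add (5,7): endpoints already in same component. Count unchanged: 3.
New component count: 3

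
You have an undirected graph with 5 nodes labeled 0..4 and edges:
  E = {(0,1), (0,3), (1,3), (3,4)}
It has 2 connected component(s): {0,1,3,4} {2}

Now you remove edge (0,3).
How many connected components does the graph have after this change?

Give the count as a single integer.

Answer: 2

Derivation:
Initial component count: 2
Remove (0,3): not a bridge. Count unchanged: 2.
  After removal, components: {0,1,3,4} {2}
New component count: 2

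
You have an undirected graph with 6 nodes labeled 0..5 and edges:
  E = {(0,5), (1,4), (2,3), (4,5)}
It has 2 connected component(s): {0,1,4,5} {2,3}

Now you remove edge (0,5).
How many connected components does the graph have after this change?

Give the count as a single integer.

Initial component count: 2
Remove (0,5): it was a bridge. Count increases: 2 -> 3.
  After removal, components: {0} {1,4,5} {2,3}
New component count: 3

Answer: 3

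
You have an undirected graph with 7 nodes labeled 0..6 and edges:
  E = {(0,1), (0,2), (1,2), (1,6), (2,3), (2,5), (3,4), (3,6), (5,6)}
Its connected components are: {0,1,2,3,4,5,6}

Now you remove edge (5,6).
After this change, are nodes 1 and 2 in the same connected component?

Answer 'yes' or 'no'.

Answer: yes

Derivation:
Initial components: {0,1,2,3,4,5,6}
Removing edge (5,6): not a bridge — component count unchanged at 1.
New components: {0,1,2,3,4,5,6}
Are 1 and 2 in the same component? yes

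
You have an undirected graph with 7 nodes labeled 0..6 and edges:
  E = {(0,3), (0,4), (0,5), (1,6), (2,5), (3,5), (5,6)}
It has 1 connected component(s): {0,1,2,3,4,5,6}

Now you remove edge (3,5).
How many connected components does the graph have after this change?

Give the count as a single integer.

Initial component count: 1
Remove (3,5): not a bridge. Count unchanged: 1.
  After removal, components: {0,1,2,3,4,5,6}
New component count: 1

Answer: 1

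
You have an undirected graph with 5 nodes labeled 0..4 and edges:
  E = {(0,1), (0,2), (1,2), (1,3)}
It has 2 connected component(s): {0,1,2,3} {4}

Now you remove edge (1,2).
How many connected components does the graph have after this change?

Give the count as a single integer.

Initial component count: 2
Remove (1,2): not a bridge. Count unchanged: 2.
  After removal, components: {0,1,2,3} {4}
New component count: 2

Answer: 2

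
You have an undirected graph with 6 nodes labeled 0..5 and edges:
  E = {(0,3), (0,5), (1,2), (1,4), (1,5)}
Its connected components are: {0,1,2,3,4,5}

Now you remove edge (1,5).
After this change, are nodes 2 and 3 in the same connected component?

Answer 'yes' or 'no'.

Initial components: {0,1,2,3,4,5}
Removing edge (1,5): it was a bridge — component count 1 -> 2.
New components: {0,3,5} {1,2,4}
Are 2 and 3 in the same component? no

Answer: no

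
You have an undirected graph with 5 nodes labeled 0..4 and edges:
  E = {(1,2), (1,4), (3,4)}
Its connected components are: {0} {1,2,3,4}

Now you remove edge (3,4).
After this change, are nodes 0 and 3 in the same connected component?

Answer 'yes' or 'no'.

Answer: no

Derivation:
Initial components: {0} {1,2,3,4}
Removing edge (3,4): it was a bridge — component count 2 -> 3.
New components: {0} {1,2,4} {3}
Are 0 and 3 in the same component? no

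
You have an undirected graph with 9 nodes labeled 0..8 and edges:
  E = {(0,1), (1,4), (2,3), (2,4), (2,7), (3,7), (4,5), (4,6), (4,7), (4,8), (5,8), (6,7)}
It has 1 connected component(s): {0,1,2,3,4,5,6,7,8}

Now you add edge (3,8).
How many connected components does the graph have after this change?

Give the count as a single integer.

Answer: 1

Derivation:
Initial component count: 1
Add (3,8): endpoints already in same component. Count unchanged: 1.
New component count: 1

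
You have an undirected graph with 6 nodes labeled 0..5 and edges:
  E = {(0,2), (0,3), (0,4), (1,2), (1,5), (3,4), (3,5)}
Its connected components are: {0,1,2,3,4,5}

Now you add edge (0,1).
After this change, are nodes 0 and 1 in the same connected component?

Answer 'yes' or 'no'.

Answer: yes

Derivation:
Initial components: {0,1,2,3,4,5}
Adding edge (0,1): both already in same component {0,1,2,3,4,5}. No change.
New components: {0,1,2,3,4,5}
Are 0 and 1 in the same component? yes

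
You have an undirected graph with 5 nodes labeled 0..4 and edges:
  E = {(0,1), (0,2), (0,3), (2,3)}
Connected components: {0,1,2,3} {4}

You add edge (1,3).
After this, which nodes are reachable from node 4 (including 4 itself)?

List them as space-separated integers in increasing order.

Before: nodes reachable from 4: {4}
Adding (1,3): both endpoints already in same component. Reachability from 4 unchanged.
After: nodes reachable from 4: {4}

Answer: 4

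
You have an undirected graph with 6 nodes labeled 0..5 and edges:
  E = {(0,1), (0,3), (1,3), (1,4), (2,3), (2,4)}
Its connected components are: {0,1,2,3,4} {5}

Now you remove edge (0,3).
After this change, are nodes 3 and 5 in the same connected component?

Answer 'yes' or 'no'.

Initial components: {0,1,2,3,4} {5}
Removing edge (0,3): not a bridge — component count unchanged at 2.
New components: {0,1,2,3,4} {5}
Are 3 and 5 in the same component? no

Answer: no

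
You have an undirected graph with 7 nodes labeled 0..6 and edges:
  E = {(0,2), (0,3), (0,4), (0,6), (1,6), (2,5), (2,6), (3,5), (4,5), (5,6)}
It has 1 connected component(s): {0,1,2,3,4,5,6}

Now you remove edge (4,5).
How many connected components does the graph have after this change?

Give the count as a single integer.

Initial component count: 1
Remove (4,5): not a bridge. Count unchanged: 1.
  After removal, components: {0,1,2,3,4,5,6}
New component count: 1

Answer: 1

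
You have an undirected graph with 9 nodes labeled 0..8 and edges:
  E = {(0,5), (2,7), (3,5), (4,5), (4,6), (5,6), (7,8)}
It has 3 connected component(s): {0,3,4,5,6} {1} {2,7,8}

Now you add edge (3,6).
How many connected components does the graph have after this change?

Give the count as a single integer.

Answer: 3

Derivation:
Initial component count: 3
Add (3,6): endpoints already in same component. Count unchanged: 3.
New component count: 3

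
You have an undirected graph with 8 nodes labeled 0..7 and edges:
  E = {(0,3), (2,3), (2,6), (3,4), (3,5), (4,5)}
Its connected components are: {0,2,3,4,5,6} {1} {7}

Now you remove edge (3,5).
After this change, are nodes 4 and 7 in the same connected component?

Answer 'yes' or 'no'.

Initial components: {0,2,3,4,5,6} {1} {7}
Removing edge (3,5): not a bridge — component count unchanged at 3.
New components: {0,2,3,4,5,6} {1} {7}
Are 4 and 7 in the same component? no

Answer: no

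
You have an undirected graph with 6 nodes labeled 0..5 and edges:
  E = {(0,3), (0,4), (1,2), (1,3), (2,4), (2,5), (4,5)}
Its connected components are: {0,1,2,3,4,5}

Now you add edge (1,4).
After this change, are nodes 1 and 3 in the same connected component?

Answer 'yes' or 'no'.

Answer: yes

Derivation:
Initial components: {0,1,2,3,4,5}
Adding edge (1,4): both already in same component {0,1,2,3,4,5}. No change.
New components: {0,1,2,3,4,5}
Are 1 and 3 in the same component? yes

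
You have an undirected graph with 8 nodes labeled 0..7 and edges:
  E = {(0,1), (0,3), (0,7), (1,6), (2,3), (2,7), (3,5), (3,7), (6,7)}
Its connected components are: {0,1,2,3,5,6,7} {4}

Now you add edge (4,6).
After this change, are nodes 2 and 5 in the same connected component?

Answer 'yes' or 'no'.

Answer: yes

Derivation:
Initial components: {0,1,2,3,5,6,7} {4}
Adding edge (4,6): merges {4} and {0,1,2,3,5,6,7}.
New components: {0,1,2,3,4,5,6,7}
Are 2 and 5 in the same component? yes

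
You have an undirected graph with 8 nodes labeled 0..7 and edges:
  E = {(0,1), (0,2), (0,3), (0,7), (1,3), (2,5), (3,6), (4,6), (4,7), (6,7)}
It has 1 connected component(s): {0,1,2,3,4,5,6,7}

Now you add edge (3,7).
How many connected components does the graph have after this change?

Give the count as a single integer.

Answer: 1

Derivation:
Initial component count: 1
Add (3,7): endpoints already in same component. Count unchanged: 1.
New component count: 1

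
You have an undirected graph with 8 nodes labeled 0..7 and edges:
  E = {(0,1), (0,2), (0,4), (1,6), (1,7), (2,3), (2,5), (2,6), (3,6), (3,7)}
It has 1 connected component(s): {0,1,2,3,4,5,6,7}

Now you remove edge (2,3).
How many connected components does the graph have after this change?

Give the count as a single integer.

Answer: 1

Derivation:
Initial component count: 1
Remove (2,3): not a bridge. Count unchanged: 1.
  After removal, components: {0,1,2,3,4,5,6,7}
New component count: 1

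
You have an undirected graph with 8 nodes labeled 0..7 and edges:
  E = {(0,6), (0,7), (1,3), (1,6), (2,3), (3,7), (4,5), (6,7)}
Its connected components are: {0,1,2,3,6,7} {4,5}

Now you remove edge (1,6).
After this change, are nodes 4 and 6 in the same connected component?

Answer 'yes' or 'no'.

Initial components: {0,1,2,3,6,7} {4,5}
Removing edge (1,6): not a bridge — component count unchanged at 2.
New components: {0,1,2,3,6,7} {4,5}
Are 4 and 6 in the same component? no

Answer: no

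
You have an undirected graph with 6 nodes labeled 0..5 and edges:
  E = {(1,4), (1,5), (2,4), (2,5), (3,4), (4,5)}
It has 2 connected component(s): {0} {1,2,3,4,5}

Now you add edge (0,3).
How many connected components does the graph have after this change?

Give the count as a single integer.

Initial component count: 2
Add (0,3): merges two components. Count decreases: 2 -> 1.
New component count: 1

Answer: 1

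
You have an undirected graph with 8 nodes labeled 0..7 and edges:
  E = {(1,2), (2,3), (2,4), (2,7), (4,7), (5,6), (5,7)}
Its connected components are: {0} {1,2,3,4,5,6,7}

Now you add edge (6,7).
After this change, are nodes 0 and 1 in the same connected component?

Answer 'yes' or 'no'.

Initial components: {0} {1,2,3,4,5,6,7}
Adding edge (6,7): both already in same component {1,2,3,4,5,6,7}. No change.
New components: {0} {1,2,3,4,5,6,7}
Are 0 and 1 in the same component? no

Answer: no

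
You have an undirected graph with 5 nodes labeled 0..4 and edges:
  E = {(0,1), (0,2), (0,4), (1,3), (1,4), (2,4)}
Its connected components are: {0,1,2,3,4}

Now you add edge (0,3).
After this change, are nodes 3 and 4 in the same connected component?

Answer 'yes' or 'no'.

Answer: yes

Derivation:
Initial components: {0,1,2,3,4}
Adding edge (0,3): both already in same component {0,1,2,3,4}. No change.
New components: {0,1,2,3,4}
Are 3 and 4 in the same component? yes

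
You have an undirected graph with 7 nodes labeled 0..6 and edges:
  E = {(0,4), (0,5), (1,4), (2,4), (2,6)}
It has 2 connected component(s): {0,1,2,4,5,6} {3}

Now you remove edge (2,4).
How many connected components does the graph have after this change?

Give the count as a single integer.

Initial component count: 2
Remove (2,4): it was a bridge. Count increases: 2 -> 3.
  After removal, components: {0,1,4,5} {2,6} {3}
New component count: 3

Answer: 3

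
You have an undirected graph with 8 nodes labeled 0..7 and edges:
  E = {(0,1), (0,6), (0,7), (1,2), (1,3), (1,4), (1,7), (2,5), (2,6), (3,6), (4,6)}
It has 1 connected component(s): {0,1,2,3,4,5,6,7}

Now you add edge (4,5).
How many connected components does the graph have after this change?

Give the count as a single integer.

Initial component count: 1
Add (4,5): endpoints already in same component. Count unchanged: 1.
New component count: 1

Answer: 1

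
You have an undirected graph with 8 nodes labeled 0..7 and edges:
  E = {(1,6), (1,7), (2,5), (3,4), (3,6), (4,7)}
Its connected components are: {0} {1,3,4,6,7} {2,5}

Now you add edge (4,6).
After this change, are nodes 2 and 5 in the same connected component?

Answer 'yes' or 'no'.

Answer: yes

Derivation:
Initial components: {0} {1,3,4,6,7} {2,5}
Adding edge (4,6): both already in same component {1,3,4,6,7}. No change.
New components: {0} {1,3,4,6,7} {2,5}
Are 2 and 5 in the same component? yes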